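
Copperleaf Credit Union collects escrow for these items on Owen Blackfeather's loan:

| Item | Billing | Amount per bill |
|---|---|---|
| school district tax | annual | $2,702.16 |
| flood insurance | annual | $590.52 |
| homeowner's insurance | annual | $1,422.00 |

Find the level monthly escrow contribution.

$392.89

School district tax — $2,702.16 per year
Flood insurance — $590.52 per year
Homeowner's insurance — $1,422.00 per year
Total annual escrow = $2,702.16 + $590.52 + $1,422.00 = $4,714.68
Per month = $4,714.68 / 12 = $392.89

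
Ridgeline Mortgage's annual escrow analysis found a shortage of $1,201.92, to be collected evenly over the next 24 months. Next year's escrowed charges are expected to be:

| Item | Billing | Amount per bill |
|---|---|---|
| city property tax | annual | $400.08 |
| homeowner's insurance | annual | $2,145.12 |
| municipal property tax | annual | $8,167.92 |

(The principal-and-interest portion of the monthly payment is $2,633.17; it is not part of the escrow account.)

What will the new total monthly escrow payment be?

City property tax: $400.08 per year
Homeowner's insurance: $2,145.12 per year
Municipal property tax: $8,167.92 per year
Total per year = $10,713.12
Monthly = $10,713.12 / 12 = $892.76
Shortage per month = $1,201.92 / 24 = $50.08
Adjusted monthly = $892.76 + $50.08 = $942.84

$942.84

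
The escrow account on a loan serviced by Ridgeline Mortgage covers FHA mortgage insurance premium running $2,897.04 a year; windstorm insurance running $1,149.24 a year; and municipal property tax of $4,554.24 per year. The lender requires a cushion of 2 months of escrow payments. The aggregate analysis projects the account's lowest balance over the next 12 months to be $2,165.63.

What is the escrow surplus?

FHA mortgage insurance premium: $2,897.04/yr
Windstorm insurance: $1,149.24/yr
Municipal property tax: $4,554.24/yr
Combined annual = $8,600.52
Per month = $8,600.52 ÷ 12 = $716.71
Required cushion = 2 × $716.71 = $1,433.42
Surplus = $2,165.63 − $1,433.42 = $732.21

$732.21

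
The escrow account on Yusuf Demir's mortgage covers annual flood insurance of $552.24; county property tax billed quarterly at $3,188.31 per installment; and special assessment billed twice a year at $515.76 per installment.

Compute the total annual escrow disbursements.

$14,337.00

Flood insurance = $552.24 annually
County property tax = $3,188.31 × 4 = $12,753.24 annually
Special assessment = $515.76 × 2 = $1,031.52 annually
Annual escrow total = $552.24 + $12,753.24 + $1,031.52 = $14,337.00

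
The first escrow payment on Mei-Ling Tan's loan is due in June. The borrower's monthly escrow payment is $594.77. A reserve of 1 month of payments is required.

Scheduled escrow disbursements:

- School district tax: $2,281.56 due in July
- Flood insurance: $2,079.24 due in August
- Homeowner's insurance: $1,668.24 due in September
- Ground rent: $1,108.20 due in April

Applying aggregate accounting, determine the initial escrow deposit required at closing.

Cushion = 1 × $594.77 = $594.77
Trial balance (start $0, +$594.77 each month, − disbursements):
  Jun: +$594.77 → $594.77
  Jul: +$594.77 − $2,281.56 → -$1,092.02
  Aug: +$594.77 − $2,079.24 → -$2,576.49
  Sep: +$594.77 − $1,668.24 → -$3,649.96
  Oct: +$594.77 → -$3,055.19
  Nov: +$594.77 → -$2,460.42
  Dec: +$594.77 → -$1,865.65
  Jan: +$594.77 → -$1,270.88
  Feb: +$594.77 → -$676.11
  Mar: +$594.77 → -$81.34
  Apr: +$594.77 − $1,108.20 → -$594.77
  May: +$594.77 → $0.00
Lowest trial balance = -$3,649.96 (Sep)
Initial deposit = cushion − low point = $594.77 − (-$3,649.96) = $4,244.73

$4,244.73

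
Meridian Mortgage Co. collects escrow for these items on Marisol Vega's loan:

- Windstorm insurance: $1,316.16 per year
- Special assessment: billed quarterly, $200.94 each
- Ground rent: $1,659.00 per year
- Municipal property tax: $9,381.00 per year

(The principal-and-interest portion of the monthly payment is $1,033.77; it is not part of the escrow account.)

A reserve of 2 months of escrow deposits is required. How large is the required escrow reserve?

$2,193.32

Windstorm insurance — $1,316.16 annually
Special assessment — $200.94 × 4 = $803.76 annually
Ground rent — $1,659.00 annually
Municipal property tax — $9,381.00 annually
Yearly total = $13,159.92
Monthly = $13,159.92 ÷ 12 = $1,096.66
Reserve = 2 × $1,096.66 = $2,193.32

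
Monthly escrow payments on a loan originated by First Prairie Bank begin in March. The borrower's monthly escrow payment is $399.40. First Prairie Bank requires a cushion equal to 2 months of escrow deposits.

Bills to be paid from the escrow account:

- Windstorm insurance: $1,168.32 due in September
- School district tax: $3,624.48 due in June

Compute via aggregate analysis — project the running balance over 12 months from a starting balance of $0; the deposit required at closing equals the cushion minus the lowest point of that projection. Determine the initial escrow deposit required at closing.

$2,825.68

Cushion = 2 × $399.40 = $798.80
Trial balance (start $0, +$399.40 each month, − disbursements):
  Mar: +$399.40 → $399.40
  Apr: +$399.40 → $798.80
  May: +$399.40 → $1,198.20
  Jun: +$399.40 − $3,624.48 → -$2,026.88
  Jul: +$399.40 → -$1,627.48
  Aug: +$399.40 → -$1,228.08
  Sep: +$399.40 − $1,168.32 → -$1,997.00
  Oct: +$399.40 → -$1,597.60
  Nov: +$399.40 → -$1,198.20
  Dec: +$399.40 → -$798.80
  Jan: +$399.40 → -$399.40
  Feb: +$399.40 → $0.00
Lowest trial balance = -$2,026.88 (Jun)
Initial deposit = cushion − low point = $798.80 − (-$2,026.88) = $2,825.68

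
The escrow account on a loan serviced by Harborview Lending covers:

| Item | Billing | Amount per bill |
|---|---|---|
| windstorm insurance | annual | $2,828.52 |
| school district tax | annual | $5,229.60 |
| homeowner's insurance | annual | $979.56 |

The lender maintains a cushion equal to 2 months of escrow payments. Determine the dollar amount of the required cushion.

Windstorm insurance = $2,828.52
School district tax = $5,229.60
Homeowner's insurance = $979.56
Annual escrow total = $2,828.52 + $5,229.60 + $979.56 = $9,037.68
Monthly = $9,037.68 ÷ 12 = $753.14
Required cushion = 2 × $753.14 = $1,506.28

$1,506.28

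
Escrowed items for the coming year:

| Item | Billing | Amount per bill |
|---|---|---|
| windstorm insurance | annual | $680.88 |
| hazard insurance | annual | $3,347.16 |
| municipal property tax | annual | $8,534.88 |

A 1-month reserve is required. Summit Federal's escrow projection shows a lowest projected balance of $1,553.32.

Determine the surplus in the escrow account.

Windstorm insurance: $680.88 per year
Hazard insurance: $3,347.16 per year
Municipal property tax: $8,534.88 per year
Annual escrow total = $12,562.92
Base monthly escrow = $12,562.92 ÷ 12 = $1,046.91
Required cushion = 1 × $1,046.91 = $1,046.91
Surplus = $1,553.32 − $1,046.91 = $506.41

$506.41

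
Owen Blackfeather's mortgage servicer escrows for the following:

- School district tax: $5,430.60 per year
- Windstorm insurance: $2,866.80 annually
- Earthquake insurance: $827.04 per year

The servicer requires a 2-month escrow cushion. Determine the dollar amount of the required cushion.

School district tax = $5,430.60/yr
Windstorm insurance = $2,866.80/yr
Earthquake insurance = $827.04/yr
Annual escrow total = $5,430.60 + $2,866.80 + $827.04 = $9,124.44
Monthly escrow = $9,124.44 / 12 = $760.37
Reserve = 2 × $760.37 = $1,520.74

$1,520.74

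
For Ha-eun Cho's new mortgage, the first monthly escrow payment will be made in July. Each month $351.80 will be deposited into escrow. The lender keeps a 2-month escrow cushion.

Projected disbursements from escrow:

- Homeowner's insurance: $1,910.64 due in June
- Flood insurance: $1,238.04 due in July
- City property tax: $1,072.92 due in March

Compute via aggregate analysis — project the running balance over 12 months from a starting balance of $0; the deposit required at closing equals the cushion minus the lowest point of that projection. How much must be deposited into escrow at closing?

Cushion = 2 × $351.80 = $703.60
Trial balance (start $0, +$351.80 each month, − disbursements):
  Jul: +$351.80 − $1,238.04 → -$886.24
  Aug: +$351.80 → -$534.44
  Sep: +$351.80 → -$182.64
  Oct: +$351.80 → $169.16
  Nov: +$351.80 → $520.96
  Dec: +$351.80 → $872.76
  Jan: +$351.80 → $1,224.56
  Feb: +$351.80 → $1,576.36
  Mar: +$351.80 − $1,072.92 → $855.24
  Apr: +$351.80 → $1,207.04
  May: +$351.80 → $1,558.84
  Jun: +$351.80 − $1,910.64 → $0.00
Lowest trial balance = -$886.24 (Jul)
Initial deposit = cushion − low point = $703.60 − (-$886.24) = $1,589.84

$1,589.84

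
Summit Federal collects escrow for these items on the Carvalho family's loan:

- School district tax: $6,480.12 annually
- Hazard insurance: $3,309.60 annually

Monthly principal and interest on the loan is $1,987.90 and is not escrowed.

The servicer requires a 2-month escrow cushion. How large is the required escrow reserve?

$1,631.62

School district tax = $6,480.12/yr
Hazard insurance = $3,309.60/yr
Total per year = $6,480.12 + $3,309.60 = $9,789.72
Monthly escrow = $9,789.72 ÷ 12 = $815.81
Required cushion = 2 × $815.81 = $1,631.62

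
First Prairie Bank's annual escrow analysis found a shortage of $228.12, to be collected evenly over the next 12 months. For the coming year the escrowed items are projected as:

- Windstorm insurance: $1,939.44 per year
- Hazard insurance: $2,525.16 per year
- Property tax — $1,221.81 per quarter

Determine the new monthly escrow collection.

$798.33

Windstorm insurance: $1,939.44 annually
Hazard insurance: $2,525.16 annually
Property tax: $1,221.81 × 4 = $4,887.24 annually
Total per year = $1,939.44 + $2,525.16 + $4,887.24 = $9,351.84
Per month = $9,351.84 ÷ 12 = $779.32
Shortage spread = $228.12 / 12 = $19.01/mo
Adjusted monthly = $779.32 + $19.01 = $798.33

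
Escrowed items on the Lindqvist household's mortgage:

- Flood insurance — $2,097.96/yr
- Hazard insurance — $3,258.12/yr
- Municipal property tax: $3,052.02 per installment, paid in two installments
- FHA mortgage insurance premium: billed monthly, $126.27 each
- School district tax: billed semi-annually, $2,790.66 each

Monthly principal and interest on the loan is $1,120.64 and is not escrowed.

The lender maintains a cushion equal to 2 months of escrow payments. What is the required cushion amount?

$3,092.78

Flood insurance = $2,097.96
Hazard insurance = $3,258.12
Municipal property tax = $3,052.02 × 2 = $6,104.04
FHA mortgage insurance premium = $126.27 × 12 = $1,515.24
School district tax = $2,790.66 × 2 = $5,581.32
Total annual escrow = $2,097.96 + $3,258.12 + $6,104.04 + $1,515.24 + $5,581.32 = $18,556.68
Base monthly escrow = $18,556.68 / 12 = $1,546.39
Required cushion = 2 × $1,546.39 = $3,092.78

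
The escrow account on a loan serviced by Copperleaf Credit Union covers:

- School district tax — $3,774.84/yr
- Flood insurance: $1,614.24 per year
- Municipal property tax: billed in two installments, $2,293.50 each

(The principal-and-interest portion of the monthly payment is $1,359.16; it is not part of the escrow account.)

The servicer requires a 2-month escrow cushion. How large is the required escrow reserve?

$1,662.68

School district tax: $3,774.84/yr
Flood insurance: $1,614.24/yr
Municipal property tax: $2,293.50 × 2 = $4,587.00/yr
Combined annual = $9,976.08
Monthly escrow = $9,976.08 / 12 = $831.34
Required cushion = 2 × $831.34 = $1,662.68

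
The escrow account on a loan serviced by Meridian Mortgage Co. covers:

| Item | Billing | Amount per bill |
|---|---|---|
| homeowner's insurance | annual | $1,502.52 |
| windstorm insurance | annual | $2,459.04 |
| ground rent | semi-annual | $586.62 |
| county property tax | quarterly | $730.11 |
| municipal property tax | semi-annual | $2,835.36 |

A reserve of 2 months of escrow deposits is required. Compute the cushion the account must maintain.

Homeowner's insurance = $1,502.52
Windstorm insurance = $2,459.04
Ground rent = $586.62 × 2 = $1,173.24
County property tax = $730.11 × 4 = $2,920.44
Municipal property tax = $2,835.36 × 2 = $5,670.72
Combined annual = $1,502.52 + $2,459.04 + $1,173.24 + $2,920.44 + $5,670.72 = $13,725.96
Per month = $13,725.96 ÷ 12 = $1,143.83
Reserve = 2 × $1,143.83 = $2,287.66

$2,287.66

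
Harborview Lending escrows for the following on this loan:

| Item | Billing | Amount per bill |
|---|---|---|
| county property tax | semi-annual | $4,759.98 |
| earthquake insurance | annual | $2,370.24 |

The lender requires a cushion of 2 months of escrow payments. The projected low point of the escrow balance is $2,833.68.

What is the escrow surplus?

$851.98

County property tax: $4,759.98 × 2 = $9,519.96 per year
Earthquake insurance: $2,370.24 per year
Combined annual = $11,890.20
Monthly = $11,890.20 / 12 = $990.85
Required reserve = 2 × $990.85 = $1,981.70
Excess over cushion: $2,833.68 − $1,981.70 = $851.98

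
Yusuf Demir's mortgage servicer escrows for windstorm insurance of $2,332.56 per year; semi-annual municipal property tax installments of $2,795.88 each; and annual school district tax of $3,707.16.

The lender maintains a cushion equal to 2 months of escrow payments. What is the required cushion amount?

Windstorm insurance = $2,332.56 annually
Municipal property tax = $2,795.88 × 2 = $5,591.76 annually
School district tax = $3,707.16 annually
Combined annual = $11,631.48
Monthly escrow = $11,631.48 / 12 = $969.29
Required cushion = 2 × $969.29 = $1,938.58

$1,938.58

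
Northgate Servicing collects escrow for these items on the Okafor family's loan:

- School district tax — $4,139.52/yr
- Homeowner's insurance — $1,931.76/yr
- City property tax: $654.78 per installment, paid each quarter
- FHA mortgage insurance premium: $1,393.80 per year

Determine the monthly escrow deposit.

School district tax = $4,139.52/yr
Homeowner's insurance = $1,931.76/yr
City property tax = $654.78 × 4 = $2,619.12/yr
FHA mortgage insurance premium = $1,393.80/yr
Yearly total = $4,139.52 + $1,931.76 + $2,619.12 + $1,393.80 = $10,084.20
Monthly escrow = $10,084.20 ÷ 12 = $840.35

$840.35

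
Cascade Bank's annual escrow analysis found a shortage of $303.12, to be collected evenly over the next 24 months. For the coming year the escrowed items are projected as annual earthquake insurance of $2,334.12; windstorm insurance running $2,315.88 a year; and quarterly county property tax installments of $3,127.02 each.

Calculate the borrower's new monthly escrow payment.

Earthquake insurance = $2,334.12
Windstorm insurance = $2,315.88
County property tax = $3,127.02 × 4 = $12,508.08
Combined annual = $2,334.12 + $2,315.88 + $12,508.08 = $17,158.08
Base monthly escrow = $17,158.08 ÷ 12 = $1,429.84
Monthly shortage recovery: $303.12 / 24 = $12.63
Adjusted monthly = $1,429.84 + $12.63 = $1,442.47

$1,442.47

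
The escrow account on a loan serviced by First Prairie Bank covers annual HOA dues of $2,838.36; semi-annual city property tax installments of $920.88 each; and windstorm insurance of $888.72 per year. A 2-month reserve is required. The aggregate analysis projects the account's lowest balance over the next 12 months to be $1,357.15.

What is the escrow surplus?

HOA dues: $2,838.36 per year
City property tax: $920.88 × 2 = $1,841.76 per year
Windstorm insurance: $888.72 per year
Annual escrow total = $5,568.84
Base monthly escrow = $5,568.84 ÷ 12 = $464.07
Required reserve = 2 × $464.07 = $928.14
Excess over cushion: $1,357.15 − $928.14 = $429.01

$429.01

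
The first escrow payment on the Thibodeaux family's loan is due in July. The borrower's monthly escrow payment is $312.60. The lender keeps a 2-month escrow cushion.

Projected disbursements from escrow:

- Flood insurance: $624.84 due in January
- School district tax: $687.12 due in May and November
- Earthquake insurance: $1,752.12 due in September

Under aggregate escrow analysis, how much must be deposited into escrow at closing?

Cushion = 2 × $312.60 = $625.20
Trial balance (start $0, +$312.60 each month, − disbursements):
  Jul: +$312.60 → $312.60
  Aug: +$312.60 → $625.20
  Sep: +$312.60 − $1,752.12 → -$814.32
  Oct: +$312.60 → -$501.72
  Nov: +$312.60 − $687.12 → -$876.24
  Dec: +$312.60 → -$563.64
  Jan: +$312.60 − $624.84 → -$875.88
  Feb: +$312.60 → -$563.28
  Mar: +$312.60 → -$250.68
  Apr: +$312.60 → $61.92
  May: +$312.60 − $687.12 → -$312.60
  Jun: +$312.60 → $0.00
Lowest trial balance = -$876.24 (Nov)
Initial deposit = cushion − low point = $625.20 − (-$876.24) = $1,501.44

$1,501.44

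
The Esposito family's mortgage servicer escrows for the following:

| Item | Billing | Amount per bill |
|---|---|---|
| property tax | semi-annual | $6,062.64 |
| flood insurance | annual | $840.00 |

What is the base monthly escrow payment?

$1,080.44

Property tax: $6,062.64 × 2 = $12,125.28
Flood insurance: $840.00
Total per year = $12,965.28
Per month = $12,965.28 / 12 = $1,080.44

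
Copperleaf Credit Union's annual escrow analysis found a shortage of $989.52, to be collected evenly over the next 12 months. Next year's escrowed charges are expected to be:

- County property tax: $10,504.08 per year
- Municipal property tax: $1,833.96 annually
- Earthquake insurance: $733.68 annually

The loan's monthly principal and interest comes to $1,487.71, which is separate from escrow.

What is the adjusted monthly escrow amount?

County property tax = $10,504.08 per year
Municipal property tax = $1,833.96 per year
Earthquake insurance = $733.68 per year
Yearly total = $13,071.72
Per month = $13,071.72 / 12 = $1,089.31
Shortage spread = $989.52 ÷ 12 = $82.46/mo
Adjusted monthly = $1,089.31 + $82.46 = $1,171.77

$1,171.77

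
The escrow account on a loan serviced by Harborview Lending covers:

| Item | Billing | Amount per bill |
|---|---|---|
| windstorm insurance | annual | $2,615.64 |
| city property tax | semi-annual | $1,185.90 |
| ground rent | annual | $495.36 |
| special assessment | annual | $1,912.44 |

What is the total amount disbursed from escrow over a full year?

$7,395.24

Windstorm insurance — $2,615.64/yr
City property tax — $1,185.90 × 2 = $2,371.80/yr
Ground rent — $495.36/yr
Special assessment — $1,912.44/yr
Total per year = $2,615.64 + $2,371.80 + $495.36 + $1,912.44 = $7,395.24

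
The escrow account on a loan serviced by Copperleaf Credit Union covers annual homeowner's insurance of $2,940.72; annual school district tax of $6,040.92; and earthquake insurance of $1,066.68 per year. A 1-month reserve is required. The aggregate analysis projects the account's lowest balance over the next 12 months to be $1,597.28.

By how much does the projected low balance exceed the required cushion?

Homeowner's insurance = $2,940.72 annually
School district tax = $6,040.92 annually
Earthquake insurance = $1,066.68 annually
Total annual escrow = $10,048.32
Base monthly escrow = $10,048.32 / 12 = $837.36
Required cushion = 1 × $837.36 = $837.36
Excess over cushion: $1,597.28 − $837.36 = $759.92

$759.92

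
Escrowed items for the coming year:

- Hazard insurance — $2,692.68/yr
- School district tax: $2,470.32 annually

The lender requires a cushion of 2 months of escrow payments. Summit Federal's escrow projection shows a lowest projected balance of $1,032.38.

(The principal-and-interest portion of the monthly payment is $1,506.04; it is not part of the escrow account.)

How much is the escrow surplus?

$171.88

Hazard insurance — $2,692.68 per year
School district tax — $2,470.32 per year
Annual escrow total = $2,692.68 + $2,470.32 = $5,163.00
Monthly = $5,163.00 ÷ 12 = $430.25
Required reserve = 2 × $430.25 = $860.50
Surplus = $1,032.38 − $860.50 = $171.88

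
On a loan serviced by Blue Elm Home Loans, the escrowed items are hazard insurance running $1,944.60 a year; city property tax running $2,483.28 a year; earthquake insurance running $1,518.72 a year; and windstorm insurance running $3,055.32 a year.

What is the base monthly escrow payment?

$750.16

Hazard insurance — $1,944.60 annually
City property tax — $2,483.28 annually
Earthquake insurance — $1,518.72 annually
Windstorm insurance — $3,055.32 annually
Total annual escrow = $9,001.92
Base monthly escrow = $9,001.92 / 12 = $750.16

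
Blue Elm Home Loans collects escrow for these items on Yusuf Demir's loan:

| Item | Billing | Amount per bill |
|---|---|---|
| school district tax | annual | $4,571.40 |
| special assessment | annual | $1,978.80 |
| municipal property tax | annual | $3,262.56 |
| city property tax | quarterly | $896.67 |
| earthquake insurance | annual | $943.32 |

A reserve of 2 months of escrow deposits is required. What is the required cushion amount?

$2,390.46

School district tax = $4,571.40/yr
Special assessment = $1,978.80/yr
Municipal property tax = $3,262.56/yr
City property tax = $896.67 × 4 = $3,586.68/yr
Earthquake insurance = $943.32/yr
Combined annual = $4,571.40 + $1,978.80 + $3,262.56 + $3,586.68 + $943.32 = $14,342.76
Monthly = $14,342.76 / 12 = $1,195.23
Required cushion = 2 × $1,195.23 = $2,390.46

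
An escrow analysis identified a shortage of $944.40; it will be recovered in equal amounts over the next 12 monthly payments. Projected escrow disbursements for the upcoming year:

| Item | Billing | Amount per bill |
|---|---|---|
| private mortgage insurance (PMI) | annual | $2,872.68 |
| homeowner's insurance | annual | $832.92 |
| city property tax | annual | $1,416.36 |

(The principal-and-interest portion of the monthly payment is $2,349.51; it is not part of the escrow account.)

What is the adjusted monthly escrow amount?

Private mortgage insurance (PMI): $2,872.68/yr
Homeowner's insurance: $832.92/yr
City property tax: $1,416.36/yr
Total per year = $2,872.68 + $832.92 + $1,416.36 = $5,121.96
Per month = $5,121.96 / 12 = $426.83
Shortage per month = $944.40 / 12 = $78.70
New monthly escrow = $426.83 + $78.70 = $505.53

$505.53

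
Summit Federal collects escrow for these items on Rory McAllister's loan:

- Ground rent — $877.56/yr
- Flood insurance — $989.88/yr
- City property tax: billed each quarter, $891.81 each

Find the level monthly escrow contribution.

Ground rent — $877.56 annually
Flood insurance — $989.88 annually
City property tax — $891.81 × 4 = $3,567.24 annually
Total annual escrow = $877.56 + $989.88 + $3,567.24 = $5,434.68
Base monthly escrow = $5,434.68 / 12 = $452.89

$452.89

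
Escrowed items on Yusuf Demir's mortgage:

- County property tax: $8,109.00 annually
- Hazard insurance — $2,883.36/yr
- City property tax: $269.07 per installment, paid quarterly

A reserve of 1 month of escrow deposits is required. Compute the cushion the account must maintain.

$1,005.72

County property tax: $8,109.00 annually
Hazard insurance: $2,883.36 annually
City property tax: $269.07 × 4 = $1,076.28 annually
Total per year = $8,109.00 + $2,883.36 + $1,076.28 = $12,068.64
Base monthly escrow = $12,068.64 ÷ 12 = $1,005.72
Cushion = 1 × $1,005.72 = $1,005.72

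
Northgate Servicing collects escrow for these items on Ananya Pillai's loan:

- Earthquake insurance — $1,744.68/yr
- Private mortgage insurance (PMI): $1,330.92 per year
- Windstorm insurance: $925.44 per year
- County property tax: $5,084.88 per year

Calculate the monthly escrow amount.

$757.16

Earthquake insurance = $1,744.68/yr
Private mortgage insurance (PMI) = $1,330.92/yr
Windstorm insurance = $925.44/yr
County property tax = $5,084.88/yr
Total annual escrow = $1,744.68 + $1,330.92 + $925.44 + $5,084.88 = $9,085.92
Monthly = $9,085.92 ÷ 12 = $757.16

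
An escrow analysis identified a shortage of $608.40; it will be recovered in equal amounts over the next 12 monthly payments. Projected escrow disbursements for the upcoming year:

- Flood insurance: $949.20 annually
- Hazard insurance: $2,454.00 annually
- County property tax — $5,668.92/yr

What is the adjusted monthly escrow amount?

Flood insurance: $949.20/yr
Hazard insurance: $2,454.00/yr
County property tax: $5,668.92/yr
Yearly total = $949.20 + $2,454.00 + $5,668.92 = $9,072.12
Base monthly escrow = $9,072.12 / 12 = $756.01
Shortage spread = $608.40 ÷ 12 = $50.70/mo
New monthly escrow = $756.01 + $50.70 = $806.71

$806.71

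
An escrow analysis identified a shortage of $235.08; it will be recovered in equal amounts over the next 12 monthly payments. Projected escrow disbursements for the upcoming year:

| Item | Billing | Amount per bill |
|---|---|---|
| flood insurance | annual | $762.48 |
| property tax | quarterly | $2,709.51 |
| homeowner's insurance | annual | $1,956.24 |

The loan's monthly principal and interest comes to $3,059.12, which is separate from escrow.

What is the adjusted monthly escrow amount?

Flood insurance: $762.48/yr
Property tax: $2,709.51 × 4 = $10,838.04/yr
Homeowner's insurance: $1,956.24/yr
Total annual escrow = $13,556.76
Base monthly escrow = $13,556.76 / 12 = $1,129.73
Monthly shortage recovery: $235.08 ÷ 12 = $19.59
Adjusted monthly = $1,129.73 + $19.59 = $1,149.32

$1,149.32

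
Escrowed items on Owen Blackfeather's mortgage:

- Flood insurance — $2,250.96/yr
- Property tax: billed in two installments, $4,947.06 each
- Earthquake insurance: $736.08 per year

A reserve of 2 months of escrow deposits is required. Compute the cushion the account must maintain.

$2,146.86

Flood insurance — $2,250.96/yr
Property tax — $4,947.06 × 2 = $9,894.12/yr
Earthquake insurance — $736.08/yr
Combined annual = $2,250.96 + $9,894.12 + $736.08 = $12,881.16
Monthly = $12,881.16 ÷ 12 = $1,073.43
Reserve = 2 × $1,073.43 = $2,146.86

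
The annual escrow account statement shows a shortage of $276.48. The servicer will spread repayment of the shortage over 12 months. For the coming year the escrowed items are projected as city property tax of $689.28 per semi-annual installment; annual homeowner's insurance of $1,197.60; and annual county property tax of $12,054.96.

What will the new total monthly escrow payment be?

City property tax: $689.28 × 2 = $1,378.56 annually
Homeowner's insurance: $1,197.60 annually
County property tax: $12,054.96 annually
Yearly total = $1,378.56 + $1,197.60 + $12,054.96 = $14,631.12
Per month = $14,631.12 / 12 = $1,219.26
Monthly shortage recovery: $276.48 / 12 = $23.04
New monthly escrow = $1,219.26 + $23.04 = $1,242.30

$1,242.30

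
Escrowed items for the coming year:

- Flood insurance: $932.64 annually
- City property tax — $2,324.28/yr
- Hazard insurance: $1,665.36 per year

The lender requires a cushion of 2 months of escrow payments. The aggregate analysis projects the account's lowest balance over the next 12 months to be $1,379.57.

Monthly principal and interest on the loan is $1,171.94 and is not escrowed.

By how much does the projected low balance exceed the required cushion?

$559.19

Flood insurance: $932.64 per year
City property tax: $2,324.28 per year
Hazard insurance: $1,665.36 per year
Total per year = $4,922.28
Monthly = $4,922.28 / 12 = $410.19
Cushion = 2 × $410.19 = $820.38
Excess over cushion: $1,379.57 − $820.38 = $559.19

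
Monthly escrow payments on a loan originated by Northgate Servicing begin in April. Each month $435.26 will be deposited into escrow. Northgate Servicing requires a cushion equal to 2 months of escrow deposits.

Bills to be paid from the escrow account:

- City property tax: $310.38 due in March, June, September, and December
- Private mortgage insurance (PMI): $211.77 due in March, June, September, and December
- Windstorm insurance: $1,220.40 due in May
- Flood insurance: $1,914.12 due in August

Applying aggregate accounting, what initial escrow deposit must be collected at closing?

Cushion = 2 × $435.26 = $870.52
Trial balance (start $0, +$435.26 each month, − disbursements):
  Apr: +$435.26 → $435.26
  May: +$435.26 − $1,220.40 → -$349.88
  Jun: +$435.26 − $522.15 → -$436.77
  Jul: +$435.26 → -$1.51
  Aug: +$435.26 − $1,914.12 → -$1,480.37
  Sep: +$435.26 − $522.15 → -$1,567.26
  Oct: +$435.26 → -$1,132.00
  Nov: +$435.26 → -$696.74
  Dec: +$435.26 − $522.15 → -$783.63
  Jan: +$435.26 → -$348.37
  Feb: +$435.26 → $86.89
  Mar: +$435.26 − $522.15 → $0.00
Lowest trial balance = -$1,567.26 (Sep)
Initial deposit = cushion − low point = $870.52 − (-$1,567.26) = $2,437.78

$2,437.78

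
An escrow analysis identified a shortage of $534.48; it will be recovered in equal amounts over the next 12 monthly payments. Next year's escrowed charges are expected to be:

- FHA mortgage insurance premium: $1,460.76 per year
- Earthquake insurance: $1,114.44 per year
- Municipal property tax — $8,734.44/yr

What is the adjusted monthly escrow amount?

$987.01

FHA mortgage insurance premium — $1,460.76/yr
Earthquake insurance — $1,114.44/yr
Municipal property tax — $8,734.44/yr
Annual escrow total = $1,460.76 + $1,114.44 + $8,734.44 = $11,309.64
Per month = $11,309.64 / 12 = $942.47
Monthly shortage recovery: $534.48 ÷ 12 = $44.54
New monthly escrow = $942.47 + $44.54 = $987.01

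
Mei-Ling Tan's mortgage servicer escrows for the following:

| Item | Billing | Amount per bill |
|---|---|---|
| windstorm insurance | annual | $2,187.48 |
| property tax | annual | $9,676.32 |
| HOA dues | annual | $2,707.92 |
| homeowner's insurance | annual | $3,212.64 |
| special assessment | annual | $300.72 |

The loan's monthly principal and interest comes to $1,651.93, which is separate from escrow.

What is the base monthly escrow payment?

Windstorm insurance: $2,187.48 annually
Property tax: $9,676.32 annually
HOA dues: $2,707.92 annually
Homeowner's insurance: $3,212.64 annually
Special assessment: $300.72 annually
Yearly total = $2,187.48 + $9,676.32 + $2,707.92 + $3,212.64 + $300.72 = $18,085.08
Per month = $18,085.08 / 12 = $1,507.09

$1,507.09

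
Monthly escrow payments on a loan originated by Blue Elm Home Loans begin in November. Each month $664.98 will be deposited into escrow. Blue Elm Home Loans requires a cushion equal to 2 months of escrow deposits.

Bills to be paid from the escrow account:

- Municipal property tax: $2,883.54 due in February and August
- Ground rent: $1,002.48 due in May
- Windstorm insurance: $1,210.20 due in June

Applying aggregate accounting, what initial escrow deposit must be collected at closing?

$2,659.92

Cushion = 2 × $664.98 = $1,329.96
Trial balance (start $0, +$664.98 each month, − disbursements):
  Nov: +$664.98 → $664.98
  Dec: +$664.98 → $1,329.96
  Jan: +$664.98 → $1,994.94
  Feb: +$664.98 − $2,883.54 → -$223.62
  Mar: +$664.98 → $441.36
  Apr: +$664.98 → $1,106.34
  May: +$664.98 − $1,002.48 → $768.84
  Jun: +$664.98 − $1,210.20 → $223.62
  Jul: +$664.98 → $888.60
  Aug: +$664.98 − $2,883.54 → -$1,329.96
  Sep: +$664.98 → -$664.98
  Oct: +$664.98 → $0.00
Lowest trial balance = -$1,329.96 (Aug)
Initial deposit = cushion − low point = $1,329.96 − (-$1,329.96) = $2,659.92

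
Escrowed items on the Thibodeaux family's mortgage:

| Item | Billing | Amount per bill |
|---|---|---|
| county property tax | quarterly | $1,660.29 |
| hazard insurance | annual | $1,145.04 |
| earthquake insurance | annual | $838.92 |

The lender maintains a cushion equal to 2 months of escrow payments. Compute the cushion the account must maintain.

County property tax — $1,660.29 × 4 = $6,641.16 per year
Hazard insurance — $1,145.04 per year
Earthquake insurance — $838.92 per year
Annual escrow total = $6,641.16 + $1,145.04 + $838.92 = $8,625.12
Monthly = $8,625.12 / 12 = $718.76
Reserve = 2 × $718.76 = $1,437.52

$1,437.52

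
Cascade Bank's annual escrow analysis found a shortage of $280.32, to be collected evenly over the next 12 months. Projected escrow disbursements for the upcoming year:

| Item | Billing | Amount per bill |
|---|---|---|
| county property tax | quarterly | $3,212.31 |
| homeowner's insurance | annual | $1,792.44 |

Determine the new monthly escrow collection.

County property tax = $3,212.31 × 4 = $12,849.24/yr
Homeowner's insurance = $1,792.44/yr
Combined annual = $14,641.68
Monthly escrow = $14,641.68 / 12 = $1,220.14
Shortage spread = $280.32 ÷ 12 = $23.36/mo
New monthly escrow = $1,220.14 + $23.36 = $1,243.50

$1,243.50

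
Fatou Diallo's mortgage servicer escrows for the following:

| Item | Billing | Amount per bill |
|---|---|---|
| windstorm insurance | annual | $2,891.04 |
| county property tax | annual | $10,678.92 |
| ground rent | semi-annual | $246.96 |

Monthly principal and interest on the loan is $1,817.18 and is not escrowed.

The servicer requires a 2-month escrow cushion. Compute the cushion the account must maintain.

$2,343.98

Windstorm insurance: $2,891.04 annually
County property tax: $10,678.92 annually
Ground rent: $246.96 × 2 = $493.92 annually
Annual escrow total = $2,891.04 + $10,678.92 + $493.92 = $14,063.88
Monthly escrow = $14,063.88 / 12 = $1,171.99
Reserve = 2 × $1,171.99 = $2,343.98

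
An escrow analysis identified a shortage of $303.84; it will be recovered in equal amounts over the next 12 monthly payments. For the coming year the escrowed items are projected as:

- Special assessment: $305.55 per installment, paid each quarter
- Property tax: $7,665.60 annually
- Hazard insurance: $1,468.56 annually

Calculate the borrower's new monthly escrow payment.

Special assessment — $305.55 × 4 = $1,222.20 per year
Property tax — $7,665.60 per year
Hazard insurance — $1,468.56 per year
Combined annual = $1,222.20 + $7,665.60 + $1,468.56 = $10,356.36
Monthly = $10,356.36 ÷ 12 = $863.03
Shortage spread = $303.84 / 12 = $25.32/mo
New monthly escrow = $863.03 + $25.32 = $888.35

$888.35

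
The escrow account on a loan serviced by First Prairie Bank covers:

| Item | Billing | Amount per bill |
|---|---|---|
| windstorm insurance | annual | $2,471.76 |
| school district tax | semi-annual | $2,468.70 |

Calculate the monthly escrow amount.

$617.43

Windstorm insurance — $2,471.76 per year
School district tax — $2,468.70 × 2 = $4,937.40 per year
Combined annual = $2,471.76 + $4,937.40 = $7,409.16
Base monthly escrow = $7,409.16 / 12 = $617.43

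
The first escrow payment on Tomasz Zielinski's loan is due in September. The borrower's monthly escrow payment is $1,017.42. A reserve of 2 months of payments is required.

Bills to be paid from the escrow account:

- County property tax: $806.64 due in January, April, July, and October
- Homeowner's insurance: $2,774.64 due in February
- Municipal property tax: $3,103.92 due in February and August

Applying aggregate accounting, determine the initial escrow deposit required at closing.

$3,422.16

Cushion = 2 × $1,017.42 = $2,034.84
Trial balance (start $0, +$1,017.42 each month, − disbursements):
  Sep: +$1,017.42 → $1,017.42
  Oct: +$1,017.42 − $806.64 → $1,228.20
  Nov: +$1,017.42 → $2,245.62
  Dec: +$1,017.42 → $3,263.04
  Jan: +$1,017.42 − $806.64 → $3,473.82
  Feb: +$1,017.42 − $5,878.56 → -$1,387.32
  Mar: +$1,017.42 → -$369.90
  Apr: +$1,017.42 − $806.64 → -$159.12
  May: +$1,017.42 → $858.30
  Jun: +$1,017.42 → $1,875.72
  Jul: +$1,017.42 − $806.64 → $2,086.50
  Aug: +$1,017.42 − $3,103.92 → $0.00
Lowest trial balance = -$1,387.32 (Feb)
Initial deposit = cushion − low point = $2,034.84 − (-$1,387.32) = $3,422.16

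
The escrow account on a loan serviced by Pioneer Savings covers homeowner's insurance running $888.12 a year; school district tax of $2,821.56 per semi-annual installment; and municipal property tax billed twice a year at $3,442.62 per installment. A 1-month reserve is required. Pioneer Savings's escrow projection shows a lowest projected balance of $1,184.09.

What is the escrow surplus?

Homeowner's insurance — $888.12
School district tax — $2,821.56 × 2 = $5,643.12
Municipal property tax — $3,442.62 × 2 = $6,885.24
Combined annual = $888.12 + $5,643.12 + $6,885.24 = $13,416.48
Base monthly escrow = $13,416.48 ÷ 12 = $1,118.04
Required reserve = 1 × $1,118.04 = $1,118.04
Excess over cushion: $1,184.09 − $1,118.04 = $66.05

$66.05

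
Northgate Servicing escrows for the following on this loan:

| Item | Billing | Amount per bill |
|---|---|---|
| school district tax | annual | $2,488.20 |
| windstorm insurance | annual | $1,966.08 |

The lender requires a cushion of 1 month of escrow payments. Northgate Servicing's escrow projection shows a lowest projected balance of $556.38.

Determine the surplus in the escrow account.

$185.19

School district tax — $2,488.20 annually
Windstorm insurance — $1,966.08 annually
Total per year = $4,454.28
Per month = $4,454.28 ÷ 12 = $371.19
Cushion = 1 × $371.19 = $371.19
Excess over cushion: $556.38 − $371.19 = $185.19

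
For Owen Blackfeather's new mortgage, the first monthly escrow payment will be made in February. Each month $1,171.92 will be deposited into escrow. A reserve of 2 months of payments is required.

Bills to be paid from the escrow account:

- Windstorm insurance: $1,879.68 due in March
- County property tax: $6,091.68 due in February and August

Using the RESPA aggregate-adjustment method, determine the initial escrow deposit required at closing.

Cushion = 2 × $1,171.92 = $2,343.84
Trial balance (start $0, +$1,171.92 each month, − disbursements):
  Feb: +$1,171.92 − $6,091.68 → -$4,919.76
  Mar: +$1,171.92 − $1,879.68 → -$5,627.52
  Apr: +$1,171.92 → -$4,455.60
  May: +$1,171.92 → -$3,283.68
  Jun: +$1,171.92 → -$2,111.76
  Jul: +$1,171.92 → -$939.84
  Aug: +$1,171.92 − $6,091.68 → -$5,859.60
  Sep: +$1,171.92 → -$4,687.68
  Oct: +$1,171.92 → -$3,515.76
  Nov: +$1,171.92 → -$2,343.84
  Dec: +$1,171.92 → -$1,171.92
  Jan: +$1,171.92 → $0.00
Lowest trial balance = -$5,859.60 (Aug)
Initial deposit = cushion − low point = $2,343.84 − (-$5,859.60) = $8,203.44

$8,203.44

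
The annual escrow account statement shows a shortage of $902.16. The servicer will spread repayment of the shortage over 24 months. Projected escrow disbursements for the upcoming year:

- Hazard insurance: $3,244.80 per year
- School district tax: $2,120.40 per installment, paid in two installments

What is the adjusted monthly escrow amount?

$661.39

Hazard insurance = $3,244.80/yr
School district tax = $2,120.40 × 2 = $4,240.80/yr
Total annual escrow = $3,244.80 + $4,240.80 = $7,485.60
Base monthly escrow = $7,485.60 / 12 = $623.80
Shortage spread = $902.16 ÷ 24 = $37.59/mo
Adjusted monthly = $623.80 + $37.59 = $661.39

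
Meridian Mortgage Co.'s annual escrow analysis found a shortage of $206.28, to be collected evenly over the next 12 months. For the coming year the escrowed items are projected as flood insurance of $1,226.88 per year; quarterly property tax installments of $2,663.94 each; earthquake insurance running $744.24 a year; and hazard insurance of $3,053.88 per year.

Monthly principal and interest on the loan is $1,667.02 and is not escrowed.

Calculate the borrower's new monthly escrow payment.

$1,323.92

Flood insurance — $1,226.88 annually
Property tax — $2,663.94 × 4 = $10,655.76 annually
Earthquake insurance — $744.24 annually
Hazard insurance — $3,053.88 annually
Annual escrow total = $15,680.76
Monthly escrow = $15,680.76 ÷ 12 = $1,306.73
Monthly shortage recovery: $206.28 / 12 = $17.19
Adjusted monthly = $1,306.73 + $17.19 = $1,323.92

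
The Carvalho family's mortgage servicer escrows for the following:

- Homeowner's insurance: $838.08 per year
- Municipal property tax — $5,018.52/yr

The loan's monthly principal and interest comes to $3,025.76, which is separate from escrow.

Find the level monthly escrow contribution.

$488.05

Homeowner's insurance = $838.08/yr
Municipal property tax = $5,018.52/yr
Combined annual = $838.08 + $5,018.52 = $5,856.60
Base monthly escrow = $5,856.60 ÷ 12 = $488.05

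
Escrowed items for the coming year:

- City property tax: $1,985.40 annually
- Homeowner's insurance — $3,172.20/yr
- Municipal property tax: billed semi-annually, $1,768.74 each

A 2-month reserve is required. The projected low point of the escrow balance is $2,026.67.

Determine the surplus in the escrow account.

City property tax = $1,985.40 per year
Homeowner's insurance = $3,172.20 per year
Municipal property tax = $1,768.74 × 2 = $3,537.48 per year
Yearly total = $1,985.40 + $3,172.20 + $3,537.48 = $8,695.08
Base monthly escrow = $8,695.08 ÷ 12 = $724.59
Required reserve = 2 × $724.59 = $1,449.18
Excess over cushion: $2,026.67 − $1,449.18 = $577.49

$577.49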